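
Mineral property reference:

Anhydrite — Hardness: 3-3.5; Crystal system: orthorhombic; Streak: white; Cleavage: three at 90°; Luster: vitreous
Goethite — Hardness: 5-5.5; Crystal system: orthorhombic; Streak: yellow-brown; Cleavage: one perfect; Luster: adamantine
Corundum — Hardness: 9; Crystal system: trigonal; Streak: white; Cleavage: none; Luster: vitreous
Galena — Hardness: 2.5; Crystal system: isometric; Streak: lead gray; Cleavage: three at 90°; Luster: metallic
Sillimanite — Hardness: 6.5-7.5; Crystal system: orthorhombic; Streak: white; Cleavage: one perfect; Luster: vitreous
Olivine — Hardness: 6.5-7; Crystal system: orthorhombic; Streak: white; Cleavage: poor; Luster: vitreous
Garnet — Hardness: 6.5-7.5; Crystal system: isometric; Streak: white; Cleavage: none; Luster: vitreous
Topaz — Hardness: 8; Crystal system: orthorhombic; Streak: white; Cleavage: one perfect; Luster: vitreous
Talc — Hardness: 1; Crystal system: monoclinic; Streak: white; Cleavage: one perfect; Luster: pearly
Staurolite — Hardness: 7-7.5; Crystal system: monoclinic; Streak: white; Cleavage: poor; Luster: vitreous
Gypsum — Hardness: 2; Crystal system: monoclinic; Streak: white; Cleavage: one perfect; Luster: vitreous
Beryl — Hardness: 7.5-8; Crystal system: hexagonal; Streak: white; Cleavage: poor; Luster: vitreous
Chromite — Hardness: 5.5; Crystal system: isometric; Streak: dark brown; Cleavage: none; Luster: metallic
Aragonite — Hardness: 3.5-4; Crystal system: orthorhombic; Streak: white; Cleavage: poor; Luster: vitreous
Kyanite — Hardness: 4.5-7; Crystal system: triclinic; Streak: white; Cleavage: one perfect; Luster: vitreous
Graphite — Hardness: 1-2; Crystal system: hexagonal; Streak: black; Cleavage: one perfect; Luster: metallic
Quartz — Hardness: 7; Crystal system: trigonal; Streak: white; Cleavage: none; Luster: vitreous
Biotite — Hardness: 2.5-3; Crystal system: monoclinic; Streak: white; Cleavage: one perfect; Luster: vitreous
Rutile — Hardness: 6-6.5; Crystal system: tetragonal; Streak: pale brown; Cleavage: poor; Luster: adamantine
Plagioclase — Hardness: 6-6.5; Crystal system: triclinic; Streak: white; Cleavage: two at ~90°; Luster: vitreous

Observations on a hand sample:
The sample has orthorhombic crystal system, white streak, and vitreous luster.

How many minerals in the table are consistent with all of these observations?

Orthorhombic crystal system: only Anhydrite, Goethite, Sillimanite, Olivine, Topaz, Aragonite remain.
White streak is inconsistent with Goethite.
Vitreous luster: every remaining candidate is consistent.
Remaining candidates: Anhydrite, Aragonite, Olivine, Sillimanite, Topaz.
That is 5 minerals.

5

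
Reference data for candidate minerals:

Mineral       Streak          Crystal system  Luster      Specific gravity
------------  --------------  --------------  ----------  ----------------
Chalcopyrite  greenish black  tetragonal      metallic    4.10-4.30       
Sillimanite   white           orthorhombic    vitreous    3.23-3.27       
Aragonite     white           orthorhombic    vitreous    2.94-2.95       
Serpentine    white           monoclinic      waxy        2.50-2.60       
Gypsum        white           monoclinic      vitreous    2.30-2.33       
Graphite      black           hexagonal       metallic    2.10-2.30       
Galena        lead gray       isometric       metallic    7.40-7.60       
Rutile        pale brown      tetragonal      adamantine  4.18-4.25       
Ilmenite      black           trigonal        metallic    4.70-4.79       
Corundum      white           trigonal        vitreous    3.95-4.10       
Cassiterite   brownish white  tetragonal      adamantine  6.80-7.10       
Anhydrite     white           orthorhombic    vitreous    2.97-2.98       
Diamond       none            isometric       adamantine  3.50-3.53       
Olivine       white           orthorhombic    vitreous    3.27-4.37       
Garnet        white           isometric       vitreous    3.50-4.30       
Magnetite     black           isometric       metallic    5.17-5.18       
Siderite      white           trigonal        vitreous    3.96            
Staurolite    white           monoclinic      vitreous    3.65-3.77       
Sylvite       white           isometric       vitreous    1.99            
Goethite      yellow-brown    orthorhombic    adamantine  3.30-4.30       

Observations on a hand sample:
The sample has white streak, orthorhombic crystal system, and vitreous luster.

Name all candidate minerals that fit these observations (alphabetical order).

White streak — only Sillimanite, Aragonite, Serpentine, Gypsum, Corundum, Anhydrite, Olivine, Garnet, Siderite, Staurolite, Sylvite remain.
Orthorhombic crystal system — narrows the field to Sillimanite, Aragonite, Anhydrite, Olivine.
Vitreous luster — every remaining candidate is consistent.
The minerals that satisfy all observations are Anhydrite, Aragonite, Olivine, Sillimanite.

Anhydrite, Aragonite, Olivine, Sillimanite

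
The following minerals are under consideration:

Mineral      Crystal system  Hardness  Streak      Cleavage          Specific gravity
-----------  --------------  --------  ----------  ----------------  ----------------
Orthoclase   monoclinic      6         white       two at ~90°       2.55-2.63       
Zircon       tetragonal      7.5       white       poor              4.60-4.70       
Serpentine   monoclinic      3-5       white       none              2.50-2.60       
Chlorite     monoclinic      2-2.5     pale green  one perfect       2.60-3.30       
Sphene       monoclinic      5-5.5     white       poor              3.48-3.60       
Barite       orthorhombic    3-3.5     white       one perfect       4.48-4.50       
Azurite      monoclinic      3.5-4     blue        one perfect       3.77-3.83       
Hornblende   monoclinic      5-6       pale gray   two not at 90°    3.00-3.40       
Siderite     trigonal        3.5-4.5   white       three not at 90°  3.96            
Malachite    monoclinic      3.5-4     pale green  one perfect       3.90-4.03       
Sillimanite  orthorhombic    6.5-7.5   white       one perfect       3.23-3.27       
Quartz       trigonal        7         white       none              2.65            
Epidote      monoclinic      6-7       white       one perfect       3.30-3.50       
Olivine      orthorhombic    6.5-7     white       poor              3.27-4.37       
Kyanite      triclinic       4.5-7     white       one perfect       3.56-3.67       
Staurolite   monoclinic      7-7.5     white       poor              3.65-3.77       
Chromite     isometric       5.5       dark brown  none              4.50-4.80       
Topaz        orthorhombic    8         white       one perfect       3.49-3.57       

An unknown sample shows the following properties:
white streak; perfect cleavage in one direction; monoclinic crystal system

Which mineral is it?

White streak eliminates Chlorite, Azurite, Hornblende, Malachite, Chromite.
Perfect cleavage in one direction: narrows the field to Barite, Sillimanite, Epidote, Kyanite, Topaz.
Monoclinic crystal system: only Epidote remains.
The only mineral consistent with every observation is Epidote.

Epidote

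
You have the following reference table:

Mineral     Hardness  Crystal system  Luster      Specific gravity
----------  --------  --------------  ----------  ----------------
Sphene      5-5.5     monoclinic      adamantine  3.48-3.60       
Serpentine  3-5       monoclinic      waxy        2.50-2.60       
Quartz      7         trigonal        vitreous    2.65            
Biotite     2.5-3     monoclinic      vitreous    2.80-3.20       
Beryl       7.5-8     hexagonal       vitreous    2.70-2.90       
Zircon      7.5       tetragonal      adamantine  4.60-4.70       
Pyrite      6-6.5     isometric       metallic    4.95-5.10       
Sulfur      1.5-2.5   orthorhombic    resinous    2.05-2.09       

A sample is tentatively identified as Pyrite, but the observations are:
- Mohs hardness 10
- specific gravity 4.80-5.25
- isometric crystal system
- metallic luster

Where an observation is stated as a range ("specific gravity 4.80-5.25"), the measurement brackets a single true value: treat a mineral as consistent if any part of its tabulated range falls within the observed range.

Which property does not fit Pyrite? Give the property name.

hardness

Mohs hardness 10: Pyrite has hardness 6-6.5 — outside the reference range.
Specific gravity 4.80-5.25: Pyrite has SG 4.95-5.10 — agrees.
Isometric crystal system: Pyrite has isometric system — agrees.
Metallic luster: Pyrite has metallic luster — agrees.
The hardness is the one property that does not fit.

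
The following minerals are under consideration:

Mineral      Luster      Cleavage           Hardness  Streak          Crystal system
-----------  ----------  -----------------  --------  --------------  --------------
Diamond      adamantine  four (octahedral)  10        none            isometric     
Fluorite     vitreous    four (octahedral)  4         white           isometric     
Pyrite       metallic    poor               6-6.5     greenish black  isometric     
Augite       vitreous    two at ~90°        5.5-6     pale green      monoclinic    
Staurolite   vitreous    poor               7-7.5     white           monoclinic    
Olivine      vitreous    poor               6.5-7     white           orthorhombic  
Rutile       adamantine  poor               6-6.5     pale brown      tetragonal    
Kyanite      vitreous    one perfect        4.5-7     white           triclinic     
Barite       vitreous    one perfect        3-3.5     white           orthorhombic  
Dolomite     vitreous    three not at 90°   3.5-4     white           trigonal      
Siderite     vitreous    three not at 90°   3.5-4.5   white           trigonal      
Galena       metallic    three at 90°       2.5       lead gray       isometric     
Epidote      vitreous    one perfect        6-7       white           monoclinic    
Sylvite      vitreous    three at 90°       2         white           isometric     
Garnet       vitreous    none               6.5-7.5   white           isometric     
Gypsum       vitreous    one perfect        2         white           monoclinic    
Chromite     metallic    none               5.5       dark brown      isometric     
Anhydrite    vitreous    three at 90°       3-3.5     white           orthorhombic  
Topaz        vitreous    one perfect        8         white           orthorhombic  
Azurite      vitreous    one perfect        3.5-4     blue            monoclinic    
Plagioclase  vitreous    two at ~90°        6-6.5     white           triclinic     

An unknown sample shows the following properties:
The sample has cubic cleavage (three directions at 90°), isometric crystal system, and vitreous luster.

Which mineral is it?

Cubic cleavage (three directions at 90°): Galena, Sylvite, Anhydrite remain.
Isometric crystal system eliminates Anhydrite.
Vitreous luster excludes Galena.
Sylvite is the sole remaining match.

Sylvite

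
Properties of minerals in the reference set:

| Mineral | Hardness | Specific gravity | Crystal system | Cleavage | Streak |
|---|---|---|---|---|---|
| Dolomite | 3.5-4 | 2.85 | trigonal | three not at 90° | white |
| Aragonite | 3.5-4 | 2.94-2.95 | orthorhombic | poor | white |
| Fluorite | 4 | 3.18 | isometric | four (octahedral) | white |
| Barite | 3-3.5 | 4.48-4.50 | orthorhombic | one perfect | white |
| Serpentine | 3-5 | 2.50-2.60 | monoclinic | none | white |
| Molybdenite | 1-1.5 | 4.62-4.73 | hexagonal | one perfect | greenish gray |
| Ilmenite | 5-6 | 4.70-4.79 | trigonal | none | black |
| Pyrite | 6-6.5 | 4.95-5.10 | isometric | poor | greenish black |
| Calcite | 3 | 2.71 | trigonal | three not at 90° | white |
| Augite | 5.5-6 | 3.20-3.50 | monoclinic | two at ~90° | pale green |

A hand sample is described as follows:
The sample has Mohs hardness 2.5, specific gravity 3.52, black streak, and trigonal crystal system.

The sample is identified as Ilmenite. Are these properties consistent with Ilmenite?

Mohs hardness 2.5 — Ilmenite has hardness 5-6; which does not match.
Specific gravity 3.52 — Ilmenite has SG 4.70-4.79; which does not match.
Black streak — fits Ilmenite (black streak).
Trigonal crystal system — fits Ilmenite (trigonal system).
2 of the observed properties are inconsistent with Ilmenite.

Inconsistent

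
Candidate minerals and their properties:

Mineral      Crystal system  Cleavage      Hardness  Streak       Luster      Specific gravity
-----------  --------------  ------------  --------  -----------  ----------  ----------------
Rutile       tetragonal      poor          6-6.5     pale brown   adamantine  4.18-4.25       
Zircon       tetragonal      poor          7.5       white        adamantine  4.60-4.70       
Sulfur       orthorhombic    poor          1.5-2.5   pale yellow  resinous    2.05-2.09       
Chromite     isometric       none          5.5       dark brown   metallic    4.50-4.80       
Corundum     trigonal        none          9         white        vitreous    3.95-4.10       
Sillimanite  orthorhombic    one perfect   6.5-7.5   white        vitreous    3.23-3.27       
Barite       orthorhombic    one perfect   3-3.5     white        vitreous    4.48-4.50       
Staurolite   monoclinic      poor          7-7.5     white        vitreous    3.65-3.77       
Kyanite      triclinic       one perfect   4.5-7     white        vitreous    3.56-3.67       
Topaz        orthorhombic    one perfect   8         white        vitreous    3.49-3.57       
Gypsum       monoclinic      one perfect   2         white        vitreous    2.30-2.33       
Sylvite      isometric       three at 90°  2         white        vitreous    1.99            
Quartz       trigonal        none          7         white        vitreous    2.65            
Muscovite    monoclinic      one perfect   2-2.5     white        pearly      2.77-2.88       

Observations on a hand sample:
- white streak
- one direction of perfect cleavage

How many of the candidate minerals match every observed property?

6

White streak eliminates Rutile, Sulfur, Chromite.
One direction of perfect cleavage eliminates Zircon, Corundum, Staurolite, Sylvite, Quartz.
The minerals that satisfy all observations are Barite, Gypsum, Kyanite, Muscovite, Sillimanite, Topaz.
That is 6 minerals.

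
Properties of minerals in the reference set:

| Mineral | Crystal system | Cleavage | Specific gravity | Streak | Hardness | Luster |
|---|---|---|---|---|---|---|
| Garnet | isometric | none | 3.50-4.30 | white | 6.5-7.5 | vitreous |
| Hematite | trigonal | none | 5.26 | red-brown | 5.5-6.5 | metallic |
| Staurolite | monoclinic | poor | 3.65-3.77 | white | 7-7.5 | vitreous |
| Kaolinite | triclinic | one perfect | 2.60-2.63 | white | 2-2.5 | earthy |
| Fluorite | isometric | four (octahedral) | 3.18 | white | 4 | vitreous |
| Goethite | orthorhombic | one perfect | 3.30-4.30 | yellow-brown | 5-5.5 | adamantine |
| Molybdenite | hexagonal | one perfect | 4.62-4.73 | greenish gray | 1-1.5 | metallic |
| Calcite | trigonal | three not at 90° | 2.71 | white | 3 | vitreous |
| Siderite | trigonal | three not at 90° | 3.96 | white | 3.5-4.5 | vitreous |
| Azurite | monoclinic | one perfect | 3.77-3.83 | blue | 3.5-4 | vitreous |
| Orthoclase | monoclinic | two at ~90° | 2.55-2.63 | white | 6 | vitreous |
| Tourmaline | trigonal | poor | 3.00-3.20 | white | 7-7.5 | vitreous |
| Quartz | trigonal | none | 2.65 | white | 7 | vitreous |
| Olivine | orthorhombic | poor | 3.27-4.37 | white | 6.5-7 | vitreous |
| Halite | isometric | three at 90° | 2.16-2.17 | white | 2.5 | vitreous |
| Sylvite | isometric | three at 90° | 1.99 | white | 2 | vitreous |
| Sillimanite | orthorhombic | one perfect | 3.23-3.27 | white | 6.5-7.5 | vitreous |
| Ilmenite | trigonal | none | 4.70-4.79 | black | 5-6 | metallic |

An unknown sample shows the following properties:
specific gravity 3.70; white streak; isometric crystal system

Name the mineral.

Garnet

Specific gravity 3.70 — narrows the field to Garnet, Staurolite, Goethite, Olivine.
White streak eliminates Goethite.
Isometric crystal system — Garnet remains.
Garnet is the sole remaining match.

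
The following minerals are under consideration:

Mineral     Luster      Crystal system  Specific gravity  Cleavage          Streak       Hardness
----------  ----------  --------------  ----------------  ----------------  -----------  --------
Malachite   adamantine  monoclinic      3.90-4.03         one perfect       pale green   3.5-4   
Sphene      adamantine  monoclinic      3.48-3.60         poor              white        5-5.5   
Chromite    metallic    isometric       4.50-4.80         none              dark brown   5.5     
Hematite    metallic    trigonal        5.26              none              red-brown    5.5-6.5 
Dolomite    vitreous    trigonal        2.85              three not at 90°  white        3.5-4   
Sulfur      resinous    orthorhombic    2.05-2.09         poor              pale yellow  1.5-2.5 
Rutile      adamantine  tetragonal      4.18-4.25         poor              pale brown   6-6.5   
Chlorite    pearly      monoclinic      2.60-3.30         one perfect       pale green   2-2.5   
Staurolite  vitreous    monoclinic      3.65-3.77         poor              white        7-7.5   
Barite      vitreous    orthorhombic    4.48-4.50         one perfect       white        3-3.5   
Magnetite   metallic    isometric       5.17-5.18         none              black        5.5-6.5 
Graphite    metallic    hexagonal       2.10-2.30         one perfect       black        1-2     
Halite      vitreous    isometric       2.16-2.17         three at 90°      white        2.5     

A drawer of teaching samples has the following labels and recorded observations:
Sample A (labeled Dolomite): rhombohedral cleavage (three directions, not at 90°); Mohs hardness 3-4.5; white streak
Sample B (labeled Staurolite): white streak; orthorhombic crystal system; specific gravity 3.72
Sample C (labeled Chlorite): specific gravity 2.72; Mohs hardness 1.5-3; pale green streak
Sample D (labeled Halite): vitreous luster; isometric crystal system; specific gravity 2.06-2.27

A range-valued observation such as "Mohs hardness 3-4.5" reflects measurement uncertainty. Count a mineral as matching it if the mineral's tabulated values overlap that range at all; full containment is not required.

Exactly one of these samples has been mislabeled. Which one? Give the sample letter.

Sample A: nothing contradicts Dolomite.
Sample B: Staurolite has monoclinic system, but the record shows orthorhombic crystal system — this label is wrong.
Sample C: nothing contradicts Chlorite.
Sample D: nothing contradicts Halite.
Only sample B is inconsistent with its label.

B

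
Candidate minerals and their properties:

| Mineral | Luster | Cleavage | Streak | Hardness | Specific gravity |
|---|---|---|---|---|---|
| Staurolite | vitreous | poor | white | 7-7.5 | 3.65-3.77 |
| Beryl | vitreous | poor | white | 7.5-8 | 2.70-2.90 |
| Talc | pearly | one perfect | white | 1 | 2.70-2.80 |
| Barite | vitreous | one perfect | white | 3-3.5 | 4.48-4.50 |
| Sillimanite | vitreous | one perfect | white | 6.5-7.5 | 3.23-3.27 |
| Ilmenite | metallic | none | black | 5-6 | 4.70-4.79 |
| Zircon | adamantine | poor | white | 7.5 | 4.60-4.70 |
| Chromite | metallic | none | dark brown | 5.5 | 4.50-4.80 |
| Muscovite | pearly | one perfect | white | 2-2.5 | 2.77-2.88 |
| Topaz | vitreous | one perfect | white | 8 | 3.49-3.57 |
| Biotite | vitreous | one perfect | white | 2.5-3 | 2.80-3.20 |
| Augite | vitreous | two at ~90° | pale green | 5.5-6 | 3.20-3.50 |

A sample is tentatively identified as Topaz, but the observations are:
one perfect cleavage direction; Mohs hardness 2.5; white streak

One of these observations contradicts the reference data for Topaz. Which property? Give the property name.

hardness

One perfect cleavage direction: Topaz has cleavage one perfect — within range.
Mohs hardness 2.5: Topaz has hardness 8 — inconsistent.
White streak: Topaz has white streak — within range.
The hardness is the one property that does not fit.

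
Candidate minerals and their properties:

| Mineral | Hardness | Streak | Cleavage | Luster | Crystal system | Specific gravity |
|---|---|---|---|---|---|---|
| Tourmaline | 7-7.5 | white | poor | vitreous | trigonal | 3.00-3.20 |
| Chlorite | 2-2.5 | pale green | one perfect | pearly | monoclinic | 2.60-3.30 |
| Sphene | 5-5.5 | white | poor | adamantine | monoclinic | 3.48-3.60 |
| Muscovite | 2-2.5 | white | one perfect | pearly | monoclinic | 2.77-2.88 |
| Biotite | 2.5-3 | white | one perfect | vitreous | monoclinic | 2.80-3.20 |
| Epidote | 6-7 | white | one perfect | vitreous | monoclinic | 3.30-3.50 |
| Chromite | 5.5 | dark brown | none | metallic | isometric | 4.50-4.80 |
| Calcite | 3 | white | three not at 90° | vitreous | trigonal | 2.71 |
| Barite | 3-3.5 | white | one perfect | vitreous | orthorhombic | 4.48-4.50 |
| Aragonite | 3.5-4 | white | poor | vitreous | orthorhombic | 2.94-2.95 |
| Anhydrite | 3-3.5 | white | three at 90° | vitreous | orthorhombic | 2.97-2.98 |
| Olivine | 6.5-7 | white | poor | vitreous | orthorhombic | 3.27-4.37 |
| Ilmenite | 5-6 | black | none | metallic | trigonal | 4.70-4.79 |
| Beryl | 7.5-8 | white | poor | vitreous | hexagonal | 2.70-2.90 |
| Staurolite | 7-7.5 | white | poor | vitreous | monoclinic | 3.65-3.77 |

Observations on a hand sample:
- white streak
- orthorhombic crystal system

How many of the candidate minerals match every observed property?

White streak eliminates Chlorite, Chromite, Ilmenite.
Orthorhombic crystal system — leaves Barite, Aragonite, Anhydrite, Olivine.
The minerals that satisfy all observations are Anhydrite, Aragonite, Barite, Olivine.
That is 4 minerals.

4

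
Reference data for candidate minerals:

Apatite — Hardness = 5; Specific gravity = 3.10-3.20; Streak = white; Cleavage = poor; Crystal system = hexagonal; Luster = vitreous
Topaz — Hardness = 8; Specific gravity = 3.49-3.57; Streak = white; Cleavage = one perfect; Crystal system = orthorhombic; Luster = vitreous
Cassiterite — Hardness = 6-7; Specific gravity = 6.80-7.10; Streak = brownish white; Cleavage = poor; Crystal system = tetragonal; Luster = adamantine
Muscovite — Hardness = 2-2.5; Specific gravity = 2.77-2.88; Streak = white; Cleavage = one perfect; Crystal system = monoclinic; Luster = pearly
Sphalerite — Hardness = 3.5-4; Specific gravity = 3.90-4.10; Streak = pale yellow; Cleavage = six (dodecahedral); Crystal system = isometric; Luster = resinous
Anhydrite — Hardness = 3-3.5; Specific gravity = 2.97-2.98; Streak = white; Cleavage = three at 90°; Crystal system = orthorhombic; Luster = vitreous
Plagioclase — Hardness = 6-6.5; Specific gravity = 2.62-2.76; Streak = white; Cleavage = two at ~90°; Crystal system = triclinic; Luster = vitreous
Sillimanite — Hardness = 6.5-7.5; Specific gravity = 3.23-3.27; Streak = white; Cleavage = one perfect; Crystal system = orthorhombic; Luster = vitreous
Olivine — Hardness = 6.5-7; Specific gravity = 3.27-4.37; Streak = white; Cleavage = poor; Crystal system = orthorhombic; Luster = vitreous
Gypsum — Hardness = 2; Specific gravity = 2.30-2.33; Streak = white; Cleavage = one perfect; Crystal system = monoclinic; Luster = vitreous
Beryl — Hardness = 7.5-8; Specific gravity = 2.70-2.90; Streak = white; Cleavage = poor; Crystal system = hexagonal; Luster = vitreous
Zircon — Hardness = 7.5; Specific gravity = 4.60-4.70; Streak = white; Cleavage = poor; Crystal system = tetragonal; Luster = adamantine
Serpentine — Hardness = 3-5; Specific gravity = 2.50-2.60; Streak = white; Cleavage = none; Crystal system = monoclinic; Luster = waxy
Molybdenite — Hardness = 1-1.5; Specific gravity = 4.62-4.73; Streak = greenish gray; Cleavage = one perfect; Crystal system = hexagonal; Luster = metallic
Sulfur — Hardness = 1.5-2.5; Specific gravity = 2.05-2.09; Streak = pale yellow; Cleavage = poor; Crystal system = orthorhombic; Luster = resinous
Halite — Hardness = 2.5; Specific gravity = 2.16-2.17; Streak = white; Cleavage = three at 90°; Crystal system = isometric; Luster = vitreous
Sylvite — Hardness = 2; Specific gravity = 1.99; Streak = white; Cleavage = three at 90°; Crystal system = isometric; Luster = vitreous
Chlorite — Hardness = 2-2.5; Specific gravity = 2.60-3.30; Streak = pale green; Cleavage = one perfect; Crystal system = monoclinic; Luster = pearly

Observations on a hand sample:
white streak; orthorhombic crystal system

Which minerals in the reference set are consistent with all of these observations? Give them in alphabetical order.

Anhydrite, Olivine, Sillimanite, Topaz

White streak rules out Cassiterite, Sphalerite, Molybdenite, Sulfur, Chlorite.
Orthorhombic crystal system — leaves Topaz, Anhydrite, Sillimanite, Olivine.
The minerals that satisfy all observations are Anhydrite, Olivine, Sillimanite, Topaz.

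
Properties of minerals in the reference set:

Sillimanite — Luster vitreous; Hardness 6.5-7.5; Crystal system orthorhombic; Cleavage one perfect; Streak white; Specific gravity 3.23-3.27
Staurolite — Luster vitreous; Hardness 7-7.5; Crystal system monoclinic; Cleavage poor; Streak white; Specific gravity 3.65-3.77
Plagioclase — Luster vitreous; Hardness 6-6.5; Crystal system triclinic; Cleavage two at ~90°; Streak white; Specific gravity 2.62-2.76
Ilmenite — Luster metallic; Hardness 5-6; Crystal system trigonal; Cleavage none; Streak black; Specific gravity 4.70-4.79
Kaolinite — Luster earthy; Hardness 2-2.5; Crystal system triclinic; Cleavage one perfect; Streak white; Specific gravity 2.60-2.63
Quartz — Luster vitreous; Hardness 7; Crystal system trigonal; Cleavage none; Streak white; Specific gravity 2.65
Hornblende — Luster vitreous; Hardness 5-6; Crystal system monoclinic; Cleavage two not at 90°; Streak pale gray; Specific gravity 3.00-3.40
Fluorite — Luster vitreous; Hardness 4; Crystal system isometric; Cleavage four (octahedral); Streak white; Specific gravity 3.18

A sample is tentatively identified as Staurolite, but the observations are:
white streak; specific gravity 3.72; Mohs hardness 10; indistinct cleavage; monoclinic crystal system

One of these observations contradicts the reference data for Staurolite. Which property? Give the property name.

White streak: Staurolite has white streak — consistent.
Specific gravity 3.72: Staurolite has SG 3.65-3.77 — consistent.
Mohs hardness 10: Staurolite has hardness 7-7.5 — outside the reference range.
Indistinct cleavage: Staurolite has cleavage poor — consistent.
Monoclinic crystal system: Staurolite has monoclinic system — consistent.
Everything matches except the hardness.

hardness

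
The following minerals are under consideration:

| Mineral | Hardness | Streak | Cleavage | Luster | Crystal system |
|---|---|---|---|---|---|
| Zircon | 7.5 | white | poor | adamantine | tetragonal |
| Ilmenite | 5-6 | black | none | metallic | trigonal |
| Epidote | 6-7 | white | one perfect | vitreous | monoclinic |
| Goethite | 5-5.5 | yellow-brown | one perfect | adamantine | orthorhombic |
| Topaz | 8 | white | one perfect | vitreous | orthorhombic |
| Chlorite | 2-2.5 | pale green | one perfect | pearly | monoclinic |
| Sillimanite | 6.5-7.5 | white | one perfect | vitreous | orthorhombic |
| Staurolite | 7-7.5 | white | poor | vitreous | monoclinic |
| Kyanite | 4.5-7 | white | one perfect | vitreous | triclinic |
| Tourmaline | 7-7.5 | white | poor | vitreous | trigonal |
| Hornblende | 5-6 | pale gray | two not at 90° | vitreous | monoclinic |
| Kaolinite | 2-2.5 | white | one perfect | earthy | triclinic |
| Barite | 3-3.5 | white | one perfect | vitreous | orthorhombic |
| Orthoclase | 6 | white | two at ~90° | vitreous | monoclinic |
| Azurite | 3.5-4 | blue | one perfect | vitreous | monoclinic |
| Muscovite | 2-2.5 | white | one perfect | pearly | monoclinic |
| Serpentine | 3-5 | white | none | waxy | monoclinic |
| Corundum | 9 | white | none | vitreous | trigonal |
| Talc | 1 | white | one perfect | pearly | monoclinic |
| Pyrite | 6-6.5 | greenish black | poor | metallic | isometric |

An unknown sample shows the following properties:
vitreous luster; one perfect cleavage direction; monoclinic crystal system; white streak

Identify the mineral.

Epidote

Vitreous luster: only Epidote, Topaz, Sillimanite, Staurolite, Kyanite, Tourmaline, Hornblende, Barite, Orthoclase, Azurite, Corundum remain.
One perfect cleavage direction rules out Staurolite, Tourmaline, Hornblende, Orthoclase, Corundum.
Monoclinic crystal system: Epidote, Azurite remain.
White streak excludes Azurite.
The only mineral consistent with every observation is Epidote.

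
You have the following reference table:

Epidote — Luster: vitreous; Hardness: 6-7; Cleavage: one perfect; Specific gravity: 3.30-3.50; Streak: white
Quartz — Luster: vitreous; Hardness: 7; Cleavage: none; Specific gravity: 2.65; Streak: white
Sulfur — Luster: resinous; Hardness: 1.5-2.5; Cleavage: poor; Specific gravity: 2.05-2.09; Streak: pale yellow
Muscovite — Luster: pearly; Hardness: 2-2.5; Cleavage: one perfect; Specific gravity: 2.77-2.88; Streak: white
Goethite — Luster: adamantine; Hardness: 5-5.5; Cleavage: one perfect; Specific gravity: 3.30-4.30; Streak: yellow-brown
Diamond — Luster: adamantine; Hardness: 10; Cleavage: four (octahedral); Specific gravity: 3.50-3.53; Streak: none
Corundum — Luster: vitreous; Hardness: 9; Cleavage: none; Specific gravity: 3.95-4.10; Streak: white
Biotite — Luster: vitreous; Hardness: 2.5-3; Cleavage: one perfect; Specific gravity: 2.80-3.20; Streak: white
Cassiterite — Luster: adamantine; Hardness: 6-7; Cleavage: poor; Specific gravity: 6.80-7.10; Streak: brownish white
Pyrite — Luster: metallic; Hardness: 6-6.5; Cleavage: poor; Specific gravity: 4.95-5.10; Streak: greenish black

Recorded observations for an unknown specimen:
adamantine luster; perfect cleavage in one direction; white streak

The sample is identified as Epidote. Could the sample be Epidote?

Inconsistent

Adamantine luster — Epidote has vitreous luster; inconsistent.
Perfect cleavage in one direction — fits Epidote (cleavage one perfect).
White streak — fits Epidote (white streak).
Luster alone is enough to reject Epidote.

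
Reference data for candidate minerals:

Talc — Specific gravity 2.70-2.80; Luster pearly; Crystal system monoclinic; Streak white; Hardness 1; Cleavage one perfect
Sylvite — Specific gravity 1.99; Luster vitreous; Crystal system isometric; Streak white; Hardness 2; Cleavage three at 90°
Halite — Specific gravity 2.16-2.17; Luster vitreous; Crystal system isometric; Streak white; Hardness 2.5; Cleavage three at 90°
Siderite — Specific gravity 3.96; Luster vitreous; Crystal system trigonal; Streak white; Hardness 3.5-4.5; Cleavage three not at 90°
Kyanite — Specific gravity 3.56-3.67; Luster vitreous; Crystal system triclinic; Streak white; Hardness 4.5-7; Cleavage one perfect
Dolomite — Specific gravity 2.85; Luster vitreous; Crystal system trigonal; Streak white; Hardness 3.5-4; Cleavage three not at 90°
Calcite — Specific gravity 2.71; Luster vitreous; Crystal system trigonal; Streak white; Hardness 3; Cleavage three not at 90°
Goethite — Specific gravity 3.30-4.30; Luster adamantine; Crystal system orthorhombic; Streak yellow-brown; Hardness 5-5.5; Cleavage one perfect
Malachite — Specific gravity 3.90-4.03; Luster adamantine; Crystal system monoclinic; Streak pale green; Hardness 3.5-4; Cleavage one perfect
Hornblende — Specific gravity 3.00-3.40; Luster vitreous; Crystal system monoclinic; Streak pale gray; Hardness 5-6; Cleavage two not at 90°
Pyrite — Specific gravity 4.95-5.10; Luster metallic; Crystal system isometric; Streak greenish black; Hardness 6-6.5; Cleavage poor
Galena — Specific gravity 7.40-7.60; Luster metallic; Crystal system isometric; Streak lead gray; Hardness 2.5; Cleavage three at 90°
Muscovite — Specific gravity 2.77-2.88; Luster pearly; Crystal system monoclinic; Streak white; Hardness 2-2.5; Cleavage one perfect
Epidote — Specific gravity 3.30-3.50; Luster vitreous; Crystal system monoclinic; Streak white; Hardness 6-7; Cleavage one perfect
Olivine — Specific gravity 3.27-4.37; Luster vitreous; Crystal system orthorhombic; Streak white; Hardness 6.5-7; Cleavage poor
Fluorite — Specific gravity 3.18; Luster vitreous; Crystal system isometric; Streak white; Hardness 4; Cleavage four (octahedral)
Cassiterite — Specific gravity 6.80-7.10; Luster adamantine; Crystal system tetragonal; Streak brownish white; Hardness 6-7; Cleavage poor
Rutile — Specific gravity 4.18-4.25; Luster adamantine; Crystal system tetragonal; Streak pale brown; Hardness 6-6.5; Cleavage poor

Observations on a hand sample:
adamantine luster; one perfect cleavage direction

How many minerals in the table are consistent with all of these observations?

Adamantine luster: narrows the field to Goethite, Malachite, Cassiterite, Rutile.
One perfect cleavage direction eliminates Cassiterite, Rutile.
Consistent with every observation: Goethite, Malachite.
That is 2 minerals.

2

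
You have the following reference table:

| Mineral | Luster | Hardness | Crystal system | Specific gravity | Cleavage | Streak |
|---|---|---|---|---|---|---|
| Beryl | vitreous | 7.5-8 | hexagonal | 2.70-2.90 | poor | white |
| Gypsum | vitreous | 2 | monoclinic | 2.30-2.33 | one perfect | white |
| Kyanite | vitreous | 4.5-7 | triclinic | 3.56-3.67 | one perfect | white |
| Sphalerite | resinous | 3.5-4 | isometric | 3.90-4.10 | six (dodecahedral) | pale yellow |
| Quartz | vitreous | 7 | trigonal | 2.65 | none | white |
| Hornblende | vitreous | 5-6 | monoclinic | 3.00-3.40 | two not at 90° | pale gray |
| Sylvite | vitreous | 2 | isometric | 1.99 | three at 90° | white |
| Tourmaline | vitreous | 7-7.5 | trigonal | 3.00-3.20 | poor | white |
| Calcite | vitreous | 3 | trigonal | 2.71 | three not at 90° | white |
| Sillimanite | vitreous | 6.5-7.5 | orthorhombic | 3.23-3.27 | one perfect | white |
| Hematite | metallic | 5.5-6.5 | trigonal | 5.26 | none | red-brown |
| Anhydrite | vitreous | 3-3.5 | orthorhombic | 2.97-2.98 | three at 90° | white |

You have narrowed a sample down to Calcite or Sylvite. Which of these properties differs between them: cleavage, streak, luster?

Cleavage: Calcite three not at 90°, Sylvite three at 90° — different.
Streak: both white — shared.
Luster: both vitreous — shared.
Only cleavage differs between Calcite and Sylvite among the listed tests.

cleavage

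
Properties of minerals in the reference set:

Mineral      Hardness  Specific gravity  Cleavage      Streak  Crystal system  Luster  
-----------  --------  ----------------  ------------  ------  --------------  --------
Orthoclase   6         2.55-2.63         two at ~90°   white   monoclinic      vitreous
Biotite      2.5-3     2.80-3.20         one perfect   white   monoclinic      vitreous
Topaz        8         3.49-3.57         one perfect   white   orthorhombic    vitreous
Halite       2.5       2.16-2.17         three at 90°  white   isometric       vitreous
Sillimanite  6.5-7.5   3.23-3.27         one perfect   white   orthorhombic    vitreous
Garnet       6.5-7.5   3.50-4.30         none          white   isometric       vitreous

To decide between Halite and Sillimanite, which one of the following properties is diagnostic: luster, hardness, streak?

Luster: both vitreous — identical.
Hardness: Halite 2.5, Sillimanite 6.5-7.5 — these differ.
Streak: both white — identical.
Only hardness differs between Halite and Sillimanite among the listed tests.

hardness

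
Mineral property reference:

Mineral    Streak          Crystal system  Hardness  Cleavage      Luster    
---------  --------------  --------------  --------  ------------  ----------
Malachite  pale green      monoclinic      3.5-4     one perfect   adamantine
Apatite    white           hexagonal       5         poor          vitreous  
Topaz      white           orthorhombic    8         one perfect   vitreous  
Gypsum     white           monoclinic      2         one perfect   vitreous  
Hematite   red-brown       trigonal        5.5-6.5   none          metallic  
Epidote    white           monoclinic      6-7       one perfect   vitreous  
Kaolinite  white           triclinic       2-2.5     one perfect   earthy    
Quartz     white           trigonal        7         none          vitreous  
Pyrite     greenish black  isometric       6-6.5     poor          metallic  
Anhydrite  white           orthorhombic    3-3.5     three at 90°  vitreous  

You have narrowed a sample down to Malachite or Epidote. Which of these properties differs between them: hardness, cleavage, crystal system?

hardness

Hardness: Malachite 3.5-4, Epidote 6-7 — distinct.
Cleavage: both one perfect — no difference.
Crystal system: both monoclinic — no difference.
Hardness is the diagnostic property here.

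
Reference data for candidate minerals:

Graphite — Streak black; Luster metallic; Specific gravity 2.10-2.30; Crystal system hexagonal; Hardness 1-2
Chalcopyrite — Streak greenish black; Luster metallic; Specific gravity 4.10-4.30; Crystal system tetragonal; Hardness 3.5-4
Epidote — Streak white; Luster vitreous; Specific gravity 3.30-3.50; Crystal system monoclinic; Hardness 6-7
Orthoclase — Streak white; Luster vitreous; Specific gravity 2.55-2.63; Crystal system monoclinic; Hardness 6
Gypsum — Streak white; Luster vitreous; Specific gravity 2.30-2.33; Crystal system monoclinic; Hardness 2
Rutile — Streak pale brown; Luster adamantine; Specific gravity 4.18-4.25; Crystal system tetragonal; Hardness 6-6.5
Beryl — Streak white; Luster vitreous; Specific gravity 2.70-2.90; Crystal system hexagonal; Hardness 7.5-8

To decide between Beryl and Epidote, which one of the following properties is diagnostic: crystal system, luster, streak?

crystal system

Crystal system: Beryl hexagonal, Epidote monoclinic — different.
Luster: both vitreous — identical.
Streak: both white — identical.
Crystal system is the diagnostic property here.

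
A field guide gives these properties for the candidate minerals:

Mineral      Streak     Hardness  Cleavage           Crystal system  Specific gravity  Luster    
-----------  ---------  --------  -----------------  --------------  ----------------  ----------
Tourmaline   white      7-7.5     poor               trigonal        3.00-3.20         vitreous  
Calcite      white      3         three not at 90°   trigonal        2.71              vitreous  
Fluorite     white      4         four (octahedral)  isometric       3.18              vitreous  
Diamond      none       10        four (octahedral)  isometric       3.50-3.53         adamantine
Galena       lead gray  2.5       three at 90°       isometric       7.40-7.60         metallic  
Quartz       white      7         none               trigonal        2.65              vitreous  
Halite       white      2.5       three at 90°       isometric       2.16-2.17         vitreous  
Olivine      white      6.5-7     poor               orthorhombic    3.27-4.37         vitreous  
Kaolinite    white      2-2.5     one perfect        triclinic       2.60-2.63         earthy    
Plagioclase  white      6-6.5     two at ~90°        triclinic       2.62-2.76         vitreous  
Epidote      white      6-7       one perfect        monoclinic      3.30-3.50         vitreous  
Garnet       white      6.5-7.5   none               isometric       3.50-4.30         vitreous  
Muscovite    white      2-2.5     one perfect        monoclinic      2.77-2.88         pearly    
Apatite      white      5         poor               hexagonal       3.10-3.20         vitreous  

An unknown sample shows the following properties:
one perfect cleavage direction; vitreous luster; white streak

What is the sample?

One perfect cleavage direction: narrows the field to Kaolinite, Epidote, Muscovite.
Vitreous luster: Epidote remains.
White streak: no further eliminations.
Only Epidote satisfies all observations.

Epidote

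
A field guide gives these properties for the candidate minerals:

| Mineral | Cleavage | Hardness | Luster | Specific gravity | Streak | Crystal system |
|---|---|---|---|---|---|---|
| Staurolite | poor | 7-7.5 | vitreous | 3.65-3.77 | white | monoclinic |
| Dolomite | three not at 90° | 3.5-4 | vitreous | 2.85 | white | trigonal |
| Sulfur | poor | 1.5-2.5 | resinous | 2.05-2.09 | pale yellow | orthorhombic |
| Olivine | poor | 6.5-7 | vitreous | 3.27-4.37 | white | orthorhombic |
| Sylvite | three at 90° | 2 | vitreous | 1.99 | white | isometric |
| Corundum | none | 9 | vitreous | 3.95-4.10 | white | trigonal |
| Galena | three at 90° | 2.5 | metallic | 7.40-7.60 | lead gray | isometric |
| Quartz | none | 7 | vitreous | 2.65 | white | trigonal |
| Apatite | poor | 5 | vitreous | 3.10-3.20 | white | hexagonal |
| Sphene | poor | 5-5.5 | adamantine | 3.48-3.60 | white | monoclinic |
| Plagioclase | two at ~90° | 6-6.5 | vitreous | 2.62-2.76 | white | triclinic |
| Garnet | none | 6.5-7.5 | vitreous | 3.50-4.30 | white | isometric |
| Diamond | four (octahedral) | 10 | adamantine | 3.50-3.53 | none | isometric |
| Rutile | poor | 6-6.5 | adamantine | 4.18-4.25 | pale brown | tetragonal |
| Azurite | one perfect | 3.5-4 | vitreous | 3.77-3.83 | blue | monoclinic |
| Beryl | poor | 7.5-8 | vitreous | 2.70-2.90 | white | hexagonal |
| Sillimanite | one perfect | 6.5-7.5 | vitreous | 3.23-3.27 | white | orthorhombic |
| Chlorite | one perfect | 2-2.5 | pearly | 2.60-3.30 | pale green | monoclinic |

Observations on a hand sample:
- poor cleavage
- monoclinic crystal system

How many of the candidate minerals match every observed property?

2

Poor cleavage: leaves Staurolite, Sulfur, Olivine, Apatite, Sphene, Rutile, Beryl.
Monoclinic crystal system: leaves Staurolite, Sphene.
Remaining candidates: Sphene, Staurolite.
That is 2 minerals.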